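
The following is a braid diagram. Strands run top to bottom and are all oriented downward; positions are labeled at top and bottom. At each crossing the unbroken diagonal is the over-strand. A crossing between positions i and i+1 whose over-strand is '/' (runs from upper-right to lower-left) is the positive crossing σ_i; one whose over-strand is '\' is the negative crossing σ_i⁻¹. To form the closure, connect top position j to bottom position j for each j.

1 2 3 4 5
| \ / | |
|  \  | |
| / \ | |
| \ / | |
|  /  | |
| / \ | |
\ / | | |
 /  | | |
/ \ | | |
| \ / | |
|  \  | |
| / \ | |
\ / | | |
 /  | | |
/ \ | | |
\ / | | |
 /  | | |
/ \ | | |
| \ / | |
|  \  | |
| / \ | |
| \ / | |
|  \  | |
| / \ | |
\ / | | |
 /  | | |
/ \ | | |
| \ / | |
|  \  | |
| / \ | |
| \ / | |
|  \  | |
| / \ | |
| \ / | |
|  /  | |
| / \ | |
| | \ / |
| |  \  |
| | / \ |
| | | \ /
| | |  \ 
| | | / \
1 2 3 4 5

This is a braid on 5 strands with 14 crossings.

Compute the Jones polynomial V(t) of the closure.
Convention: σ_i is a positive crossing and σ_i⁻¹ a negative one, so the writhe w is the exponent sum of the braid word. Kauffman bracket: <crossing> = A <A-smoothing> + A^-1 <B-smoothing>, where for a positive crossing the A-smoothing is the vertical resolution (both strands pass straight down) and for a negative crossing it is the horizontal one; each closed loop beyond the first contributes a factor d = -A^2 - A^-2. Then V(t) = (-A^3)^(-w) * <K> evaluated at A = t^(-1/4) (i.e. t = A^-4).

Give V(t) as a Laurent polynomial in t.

Reading the diagram top to bottom ('/'-over between positions i,i+1 = s_i, '\'-over = s_i^-1): braid word = s2^-1 s2 s1 s2^-1 s1 s1 s2^-1 s2^-1 s1 s2^-1 s2^-1 s2 s3^-1 s4^-1.
The presented braid s2^-1 s2 s1 s2^-1 s1 s1 s2^-1 s2^-1 s1 s2^-1 s2^-1 s2 s3^-1 s4^-1 on 5 strands reduces by inverse Markov moves (closure unchanged at each step):
  Destabilize: the word has the form β·s4^-1 where s4^-1 occurs only as the final letter (β ∈ B_4); drop it and the last strand → 4 strands.
  Destabilize: the word has the form β·s3^-1 where s3^-1 occurs only as the final letter (β ∈ B_3); drop it and the last strand → 3 strands.
  Deconjugate: the word is γ·β·γ⁻¹ with γ = s2^-1 s2 (prefix) and γ⁻¹ = s2^-1 s2 (suffix); strip both.
Reduced to β = s1 s2^-1 s1 s1 s2^-1 s2^-1 s1 s2^-1 on 3 strands, 8 crossings.
Compute on β:
Braid: s1 s2^-1 s1 s1 s2^-1 s2^-1 s1 s2^-1 on 3 strands, 8 crossings.
Writhe w = (#positive) - (#negative) = 4 - 4 = 0.
Computing the Kauffman bracket via state sum. There are 2^8 = 256 states.
Smooth each crossing (0=||, 1=⌣⌢); contribution A^(Σ sign_k(1-2s_k)) * d^(L-1).
Tabulate the states by total A-exponent and number of loops L (A-exp: L × count):
  A^8: L=5 ×1
  A^6: L=4 ×8
  A^4: L=3 ×27, L=5 ×1
  A^2: L=2 ×47, L=4 ×9
  A^0: L=1 ×37, L=3 ×32, L=5 ×1
  A^-2: L=2 ×47, L=4 ×9
  A^-4: L=3 ×27, L=5 ×1
  A^-6: L=4 ×8
  A^-8: L=5 ×1
Each group contributes A^e * Σ count * d^(L-1):
Powers of d = -A^2 - A^-2: d^2 = A^4 + 2 + A^-4; d^3 = -A^6 - 3*A^2 - 3*A^-2 - A^-6; d^4 = A^8 + 4*A^4 + 6 + 4*A^-4 + A^-8.
  A^8 * (d^4) = A^16 + 4*A^12 + 6*A^8 + 4*A^4 + 1
  A^6 * (8*d^3) = -8*A^12 - 24*A^8 - 24*A^4 - 8
  A^4 * (27*d^2 + d^4) = A^12 + 31*A^8 + 60*A^4 + 31 + A^-4
  A^2 * (47*d + 9*d^3) = -9*A^8 - 74*A^4 - 74 - 9*A^-4
  A^0 * (37 + 32*d^2 + d^4) = A^8 + 36*A^4 + 107 + 36*A^-4 + A^-8
  A^-2 * (47*d + 9*d^3) = -9*A^4 - 74 - 74*A^-4 - 9*A^-8
  A^-4 * (27*d^2 + d^4) = A^4 + 31 + 60*A^-4 + 31*A^-8 + A^-12
  A^-6 * (8*d^3) = -8 - 24*A^-4 - 24*A^-8 - 8*A^-12
  A^-8 * (d^4) = 1 + 4*A^-4 + 6*A^-8 + 4*A^-12 + A^-16
Summing the groups: <K> = A^16 - 3*A^12 + 5*A^8 - 6*A^4 + 7 - 6*A^-4 + 5*A^-8 - 3*A^-12 + A^-16
Normalise by the writhe: (-A^3)^(-w) = (-A^3)^(0) = 1, so f(A) = 1 * <K> = A^16 - 3*A^12 + 5*A^8 - 6*A^4 + 7 - 6*A^-4 + 5*A^-8 - 3*A^-12 + A^-16.
Substitute A = t^(-1/4), i.e. A^e → t^(-e/4): V(t) = t^4 - 3*t^3 + 5*t^2 - 6*t + 7 - 6*t^-1 + 5*t^-2 - 3*t^-3 + t^-4

Answer: t^4 - 3*t^3 + 5*t^2 - 6*t + 7 - 6*t^-1 + 5*t^-2 - 3*t^-3 + t^-4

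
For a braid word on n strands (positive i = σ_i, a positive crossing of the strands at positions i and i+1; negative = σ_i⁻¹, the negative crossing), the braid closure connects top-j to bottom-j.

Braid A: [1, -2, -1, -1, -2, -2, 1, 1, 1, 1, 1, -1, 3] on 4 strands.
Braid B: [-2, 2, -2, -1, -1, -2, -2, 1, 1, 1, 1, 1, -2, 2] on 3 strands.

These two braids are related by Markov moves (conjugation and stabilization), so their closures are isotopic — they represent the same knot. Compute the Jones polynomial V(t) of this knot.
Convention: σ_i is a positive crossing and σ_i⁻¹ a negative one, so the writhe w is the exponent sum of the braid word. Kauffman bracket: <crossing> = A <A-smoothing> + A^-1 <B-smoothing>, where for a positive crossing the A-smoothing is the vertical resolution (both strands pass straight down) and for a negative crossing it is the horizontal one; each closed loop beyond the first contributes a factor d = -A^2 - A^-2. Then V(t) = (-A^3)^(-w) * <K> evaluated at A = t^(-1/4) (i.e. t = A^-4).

-t^4 + t^3 - t^2 + 2*t - 1 + 2*t^-1 - t^-2 + t^-3 - t^-4

Derivation:
Markov-equivalent braids have isotopic closures, hence identical knot invariants. Strip the Markov moves from each word to reach a common short braid β, then compute V(t) once on β.
Braid A: s1 s2^-1 s1^-1 s1^-1 s2^-1 s2^-1 s1 s1 s1 s1 s1 s1^-1 s3 on 4 strands reduces by inverse Markov moves (closure unchanged at each step):
  Destabilize: the word has the form β·s3 where s3 occurs only as the final letter (β ∈ B_3); drop it and the last strand → 3 strands.
  Deconjugate: the word is γ·β·γ⁻¹ with γ = s1 (prefix) and γ⁻¹ = s1^-1 (suffix); strip both.
Reduced to β = s2^-1 s1^-1 s1^-1 s2^-1 s2^-1 s1 s1 s1 s1 s1 on 3 strands, 10 crossings.
Braid B: s2^-1 s2 s2^-1 s1^-1 s1^-1 s2^-1 s2^-1 s1 s1 s1 s1 s1 s2^-1 s2 on 3 strands reduces by inverse Markov moves (closure unchanged at each step):
  Deconjugate: the word is γ·β·γ⁻¹ with γ = s2^-1 s2 (prefix) and γ⁻¹ = s2^-1 s2 (suffix); strip both.
Reduced to β = s2^-1 s1^-1 s1^-1 s2^-1 s2^-1 s1 s1 s1 s1 s1 on 3 strands, 10 crossings.
Both give the same β = s2^-1 s1^-1 s1^-1 s2^-1 s2^-1 s1 s1 s1 s1 s1 on 3 strands, so one state sum suffices:
Braid: s2^-1 s1^-1 s1^-1 s2^-1 s2^-1 s1 s1 s1 s1 s1 on 3 strands, 10 crossings.
Writhe w = (#positive) - (#negative) = 5 - 5 = 0.
Enumerate smoothing states for the bracket polynomial. There are 2^10 = 1024 states.
Smooth each crossing (0=||, 1=⌣⌢); contribution A^(Σ sign_k(1-2s_k)) * d^(L-1).
Tabulate the states by total A-exponent and number of loops L (A-exp: L × count):
  A^10: L=4 ×1
  A^8: L=3 ×10
  A^6: L=2 ×29, L=4 ×16
  A^4: L=1 ×26, L=3 ×74, L=5 ×20
  A^2: L=2 ×90, L=4 ×105, L=6 ×15
  A^0: L=1 ×15, L=3 ×141, L=5 ×90, L=7 ×6
  A^-2: L=2 ×35, L=4 ×130, L=6 ×44, L=8 ×1
  A^-4: L=3 ×40, L=5 ×69, L=7 ×11
  A^-6: L=4 ×25, L=6 ×19, L=8 ×1
  A^-8: L=5 ×8, L=7 ×2
  A^-10: L=6 ×1
Each group contributes A^e * Σ count * d^(L-1):
Powers of d = -A^2 - A^-2: d^2 = A^4 + 2 + A^-4; d^3 = -A^6 - 3*A^2 - 3*A^-2 - A^-6; d^4 = A^8 + 4*A^4 + 6 + 4*A^-4 + A^-8; d^5 = -A^10 - 5*A^6 - 10*A^2 - 10*A^-2 - 5*A^-6 - A^-10; d^6 = A^12 + 6*A^8 + 15*A^4 + 20 + 15*A^-4 + 6*A^-8 + A^-12; d^7 = -A^14 - 7*A^10 - 21*A^6 - 35*A^2 - 35*A^-2 - 21*A^-6 - 7*A^-10 - A^-14.
  A^10 * (d^3) = -A^16 - 3*A^12 - 3*A^8 - A^4
  A^8 * (10*d^2) = 10*A^12 + 20*A^8 + 10*A^4
  A^6 * (29*d + 16*d^3) = -16*A^12 - 77*A^8 - 77*A^4 - 16
  A^4 * (26 + 74*d^2 + 20*d^4) = 20*A^12 + 154*A^8 + 294*A^4 + 154 + 20*A^-4
  A^2 * (90*d + 105*d^3 + 15*d^5) = -15*A^12 - 180*A^8 - 555*A^4 - 555 - 180*A^-4 - 15*A^-8
  A^0 * (15 + 141*d^2 + 90*d^4 + 6*d^6) = 6*A^12 + 126*A^8 + 591*A^4 + 957 + 591*A^-4 + 126*A^-8 + 6*A^-12
  A^-2 * (35*d + 130*d^3 + 44*d^5 + d^7) = -A^12 - 51*A^8 - 371*A^4 - 900 - 900*A^-4 - 371*A^-8 - 51*A^-12 - A^-16
  A^-4 * (40*d^2 + 69*d^4 + 11*d^6) = 11*A^8 + 135*A^4 + 481 + 714*A^-4 + 481*A^-8 + 135*A^-12 + 11*A^-16
  A^-6 * (25*d^3 + 19*d^5 + d^7) = -A^8 - 26*A^4 - 141 - 300*A^-4 - 300*A^-8 - 141*A^-12 - 26*A^-16 - A^-20
  A^-8 * (8*d^4 + 2*d^6) = 2*A^4 + 20 + 62*A^-4 + 88*A^-8 + 62*A^-12 + 20*A^-16 + 2*A^-20
  A^-10 * (d^5) = -1 - 5*A^-4 - 10*A^-8 - 10*A^-12 - 5*A^-16 - A^-20
Summing the groups: <K> = -A^16 + A^12 - A^8 + 2*A^4 - 1 + 2*A^-4 - A^-8 + A^-12 - A^-16
Normalise by the writhe: (-A^3)^(-w) = (-A^3)^(0) = 1, so f(A) = 1 * <K> = -A^16 + A^12 - A^8 + 2*A^4 - 1 + 2*A^-4 - A^-8 + A^-12 - A^-16.
Substitute A = t^(-1/4), i.e. A^e → t^(-e/4): V(t) = -t^4 + t^3 - t^2 + 2*t - 1 + 2*t^-1 - t^-2 + t^-3 - t^-4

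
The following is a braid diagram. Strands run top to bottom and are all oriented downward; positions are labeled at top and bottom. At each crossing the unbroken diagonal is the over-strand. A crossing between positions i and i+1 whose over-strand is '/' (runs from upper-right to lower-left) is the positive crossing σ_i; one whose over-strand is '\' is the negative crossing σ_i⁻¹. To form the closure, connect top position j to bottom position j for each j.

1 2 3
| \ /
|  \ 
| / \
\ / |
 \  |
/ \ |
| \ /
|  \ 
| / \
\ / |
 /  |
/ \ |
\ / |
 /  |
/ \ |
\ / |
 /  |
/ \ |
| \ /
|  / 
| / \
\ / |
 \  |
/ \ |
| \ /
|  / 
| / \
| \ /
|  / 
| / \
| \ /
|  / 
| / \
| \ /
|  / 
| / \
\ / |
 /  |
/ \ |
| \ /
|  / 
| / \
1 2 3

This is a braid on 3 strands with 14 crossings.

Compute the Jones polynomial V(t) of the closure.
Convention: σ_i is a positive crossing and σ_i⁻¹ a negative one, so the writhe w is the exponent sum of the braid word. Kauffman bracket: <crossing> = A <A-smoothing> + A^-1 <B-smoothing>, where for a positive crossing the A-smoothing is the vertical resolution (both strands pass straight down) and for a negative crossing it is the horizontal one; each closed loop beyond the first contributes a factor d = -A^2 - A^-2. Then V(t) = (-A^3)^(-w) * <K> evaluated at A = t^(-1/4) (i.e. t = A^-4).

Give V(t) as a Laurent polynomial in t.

-t^9 + 2*t^8 - 3*t^7 + 3*t^6 - 3*t^5 + 3*t^4 - t^3 + t^2

Derivation:
Reading the diagram top to bottom ('/'-over between positions i,i+1 = s_i, '\'-over = s_i^-1): braid word = s2^-1 s1^-1 s2^-1 s1 s1 s1 s2 s1^-1 s2 s2 s2 s2 s1 s2.
The presented braid s2^-1 s1^-1 s2^-1 s1 s1 s1 s2 s1^-1 s2 s2 s2 s2 s1 s2 on 3 strands reduces by inverse Markov moves (closure unchanged at each step):
  Deconjugate: the word is γ·β·γ⁻¹ with γ = s2^-1 (prefix) and γ⁻¹ = s2 (suffix); strip both.
  Deconjugate: the word is γ·β·γ⁻¹ with γ = s1^-1 (prefix) and γ⁻¹ = s1 (suffix); strip both.
  Deconjugate: the word is γ·β·γ⁻¹ with γ = s2^-1 (prefix) and γ⁻¹ = s2 (suffix); strip both.
Reduced to β = s1 s1 s1 s2 s1^-1 s2 s2 s2 on 3 strands, 8 crossings.
Compute on β:
Braid: s1 s1 s1 s2 s1^-1 s2 s2 s2 on 3 strands, 8 crossings.
Writhe w = (#positive) - (#negative) = 7 - 1 = 6.
State-sum expansion of <K>. There are 2^8 = 256 states.
Smooth each crossing (0=||, 1=⌣⌢); contribution A^(Σ sign_k(1-2s_k)) * d^(L-1).
Tabulate the states by total A-exponent and number of loops L (A-exp: L × count):
  A^8: L=2 ×1
  A^6: L=1 ×4, L=3 ×4
  A^4: L=2 ×25, L=4 ×3
  A^2: L=1 ×21, L=3 ×34, L=5 ×1
  A^0: L=2 ×48, L=4 ×22
  A^-2: L=3 ×49, L=5 ×7
  A^-4: L=4 ×27, L=6 ×1
  A^-6: L=5 ×8
  A^-8: L=6 ×1
Each group contributes A^e * Σ count * d^(L-1):
Powers of d = -A^2 - A^-2: d^2 = A^4 + 2 + A^-4; d^3 = -A^6 - 3*A^2 - 3*A^-2 - A^-6; d^4 = A^8 + 4*A^4 + 6 + 4*A^-4 + A^-8; d^5 = -A^10 - 5*A^6 - 10*A^2 - 10*A^-2 - 5*A^-6 - A^-10.
  A^8 * (d) = -A^10 - A^6
  A^6 * (4 + 4*d^2) = 4*A^10 + 12*A^6 + 4*A^2
  A^4 * (25*d + 3*d^3) = -3*A^10 - 34*A^6 - 34*A^2 - 3*A^-2
  A^2 * (21 + 34*d^2 + d^4) = A^10 + 38*A^6 + 95*A^2 + 38*A^-2 + A^-6
  A^0 * (48*d + 22*d^3) = -22*A^6 - 114*A^2 - 114*A^-2 - 22*A^-6
  A^-2 * (49*d^2 + 7*d^4) = 7*A^6 + 77*A^2 + 140*A^-2 + 77*A^-6 + 7*A^-10
  A^-4 * (27*d^3 + d^5) = -A^6 - 32*A^2 - 91*A^-2 - 91*A^-6 - 32*A^-10 - A^-14
  A^-6 * (8*d^4) = 8*A^2 + 32*A^-2 + 48*A^-6 + 32*A^-10 + 8*A^-14
  A^-8 * (d^5) = -A^2 - 5*A^-2 - 10*A^-6 - 10*A^-10 - 5*A^-14 - A^-18
Summing the groups: <K> = A^10 - A^6 + 3*A^2 - 3*A^-2 + 3*A^-6 - 3*A^-10 + 2*A^-14 - A^-18
Normalise by the writhe: (-A^3)^(-w) = (-A^3)^(-6) = A^-18, so f(A) = A^-18 * <K> = A^-8 - A^-12 + 3*A^-16 - 3*A^-20 + 3*A^-24 - 3*A^-28 + 2*A^-32 - A^-36.
Substitute A = t^(-1/4), i.e. A^e → t^(-e/4): V(t) = -t^9 + 2*t^8 - 3*t^7 + 3*t^6 - 3*t^5 + 3*t^4 - t^3 + t^2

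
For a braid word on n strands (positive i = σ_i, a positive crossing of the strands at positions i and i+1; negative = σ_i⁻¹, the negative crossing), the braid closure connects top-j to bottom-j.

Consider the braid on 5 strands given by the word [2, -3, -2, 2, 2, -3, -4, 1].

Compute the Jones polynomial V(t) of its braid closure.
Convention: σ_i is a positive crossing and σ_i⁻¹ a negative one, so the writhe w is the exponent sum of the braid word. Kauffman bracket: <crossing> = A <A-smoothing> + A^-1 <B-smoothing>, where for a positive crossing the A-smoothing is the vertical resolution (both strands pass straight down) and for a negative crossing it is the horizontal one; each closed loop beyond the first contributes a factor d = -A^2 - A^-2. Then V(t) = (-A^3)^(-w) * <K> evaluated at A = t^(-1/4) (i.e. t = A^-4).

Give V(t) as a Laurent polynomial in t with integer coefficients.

t^2 - t + 1 - t^-1 + t^-2

Derivation:
First cancel adjacent σ_i σ_i⁻¹ pairs (Reidemeister II — same braid, same closure): s2 s3^-1 s2^-1 s2 s2 s3^-1 s4^-1 s1 → s2 s3^-1 s2 s3^-1 s4^-1 s1.
Braid: s2 s3^-1 s2 s3^-1 s4^-1 s1 on 5 strands, 6 crossings.
Writhe w = (#positive) - (#negative) = 3 - 3 = 0.
State-sum expansion of <K>. There are 2^6 = 64 states.
For each crossing: s=0 is the vertical smoothing, s=1 horizontal. Crossing k contributes A^(sign_k * (1 - 2*s_k)); loop factor d = -A^2 - A^-2.
Tabulate the states by total A-exponent and number of loops L (A-exp: L × count):
  A^6: L=4 ×1
  A^4: L=3 ×5, L=5 ×1
  A^2: L=2 ×9, L=4 ×6
  A^0: L=1 ×5, L=3 ×14, L=5 ×1
  A^-2: L=2 ×9, L=4 ×6
  A^-4: L=3 ×5, L=5 ×1
  A^-6: L=4 ×1
Each group contributes A^e * Σ count * d^(L-1):
Powers of d = -A^2 - A^-2: d^2 = A^4 + 2 + A^-4; d^3 = -A^6 - 3*A^2 - 3*A^-2 - A^-6; d^4 = A^8 + 4*A^4 + 6 + 4*A^-4 + A^-8.
  A^6 * (d^3) = -A^12 - 3*A^8 - 3*A^4 - 1
  A^4 * (5*d^2 + d^4) = A^12 + 9*A^8 + 16*A^4 + 9 + A^-4
  A^2 * (9*d + 6*d^3) = -6*A^8 - 27*A^4 - 27 - 6*A^-4
  A^0 * (5 + 14*d^2 + d^4) = A^8 + 18*A^4 + 39 + 18*A^-4 + A^-8
  A^-2 * (9*d + 6*d^3) = -6*A^4 - 27 - 27*A^-4 - 6*A^-8
  A^-4 * (5*d^2 + d^4) = A^4 + 9 + 16*A^-4 + 9*A^-8 + A^-12
  A^-6 * (d^3) = -1 - 3*A^-4 - 3*A^-8 - A^-12
Summing the groups: <K> = A^8 - A^4 + 1 - A^-4 + A^-8
Normalise by the writhe: (-A^3)^(-w) = (-A^3)^(0) = 1, so f(A) = 1 * <K> = A^8 - A^4 + 1 - A^-4 + A^-8.
Substitute A = t^(-1/4), i.e. A^e → t^(-e/4): V(t) = t^2 - t + 1 - t^-1 + t^-2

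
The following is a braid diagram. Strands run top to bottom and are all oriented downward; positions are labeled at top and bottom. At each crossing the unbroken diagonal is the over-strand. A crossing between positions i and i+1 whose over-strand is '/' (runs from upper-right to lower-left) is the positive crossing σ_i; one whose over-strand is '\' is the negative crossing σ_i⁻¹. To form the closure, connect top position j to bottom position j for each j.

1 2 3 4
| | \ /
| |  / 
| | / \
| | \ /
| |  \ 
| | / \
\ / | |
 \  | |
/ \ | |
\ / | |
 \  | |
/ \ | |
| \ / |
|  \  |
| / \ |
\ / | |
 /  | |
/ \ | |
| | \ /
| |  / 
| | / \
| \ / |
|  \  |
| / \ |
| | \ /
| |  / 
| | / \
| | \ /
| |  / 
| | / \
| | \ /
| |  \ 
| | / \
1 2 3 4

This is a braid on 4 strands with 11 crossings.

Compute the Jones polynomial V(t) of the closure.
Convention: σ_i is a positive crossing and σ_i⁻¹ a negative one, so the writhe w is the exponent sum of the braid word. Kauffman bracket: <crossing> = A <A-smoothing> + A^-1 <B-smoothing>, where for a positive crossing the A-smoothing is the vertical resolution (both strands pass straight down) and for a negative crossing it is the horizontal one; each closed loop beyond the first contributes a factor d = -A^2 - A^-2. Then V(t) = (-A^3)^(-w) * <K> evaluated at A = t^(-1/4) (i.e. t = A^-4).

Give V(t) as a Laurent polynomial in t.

Reading the diagram top to bottom ('/'-over between positions i,i+1 = s_i, '\'-over = s_i^-1): braid word = s3 s3^-1 s1^-1 s1^-1 s2^-1 s1 s3 s2^-1 s3 s3 s3^-1.
The presented braid s3 s3^-1 s1^-1 s1^-1 s2^-1 s1 s3 s2^-1 s3 s3 s3^-1 on 4 strands reduces by inverse Markov moves (closure unchanged at each step):
  Deconjugate: the word is γ·β·γ⁻¹ with γ = s3 s3^-1 (prefix) and γ⁻¹ = s3 s3^-1 (suffix); strip both.
Reduced to β = s1^-1 s1^-1 s2^-1 s1 s3 s2^-1 s3 on 4 strands, 7 crossings.
Compute on β:
Braid: s1^-1 s1^-1 s2^-1 s1 s3 s2^-1 s3 on 4 strands, 7 crossings.
Writhe w = (#positive) - (#negative) = 3 - 4 = -1.
Computing the Kauffman bracket via state sum. There are 2^7 = 128 states.
Each crossing splits two ways (0=vertical, 1=horizontal). The state's weight is A^(#A-smoothings - #B-smoothings) * d^(loops - 1).
Tabulate the states by total A-exponent and number of loops L (A-exp: L × count):
  A^7: L=4 ×1
  A^5: L=3 ×7
  A^3: L=2 ×17, L=4 ×4
  A^1: L=1 ×14, L=3 ×20, L=5 ×1
  A^-1: L=2 ×27, L=4 ×8
  A^-3: L=1 ×5, L=3 ×15, L=5 ×1
  A^-5: L=2 ×4, L=4 ×3
  A^-7: L=3 ×1
Each group contributes A^e * Σ count * d^(L-1):
Powers of d = -A^2 - A^-2: d^2 = A^4 + 2 + A^-4; d^3 = -A^6 - 3*A^2 - 3*A^-2 - A^-6; d^4 = A^8 + 4*A^4 + 6 + 4*A^-4 + A^-8.
  A^7 * (d^3) = -A^13 - 3*A^9 - 3*A^5 - A
  A^5 * (7*d^2) = 7*A^9 + 14*A^5 + 7*A
  A^3 * (17*d + 4*d^3) = -4*A^9 - 29*A^5 - 29*A - 4*A^-3
  A^1 * (14 + 20*d^2 + d^4) = A^9 + 24*A^5 + 60*A + 24*A^-3 + A^-7
  A^-1 * (27*d + 8*d^3) = -8*A^5 - 51*A - 51*A^-3 - 8*A^-7
  A^-3 * (5 + 15*d^2 + d^4) = A^5 + 19*A + 41*A^-3 + 19*A^-7 + A^-11
  A^-5 * (4*d + 3*d^3) = -3*A - 13*A^-3 - 13*A^-7 - 3*A^-11
  A^-7 * (d^2) = A^-3 + 2*A^-7 + A^-11
Summing the groups: <K> = -A^13 + A^9 - A^5 + 2*A - 2*A^-3 + A^-7 - A^-11
Normalise by the writhe: (-A^3)^(-w) = (-A^3)^(1) = -A^3, so f(A) = -A^3 * <K> = A^16 - A^12 + A^8 - 2*A^4 + 2 - A^-4 + A^-8.
Substitute A = t^(-1/4), i.e. A^e → t^(-e/4): V(t) = t^2 - t + 2 - 2*t^-1 + t^-2 - t^-3 + t^-4

Answer: t^2 - t + 2 - 2*t^-1 + t^-2 - t^-3 + t^-4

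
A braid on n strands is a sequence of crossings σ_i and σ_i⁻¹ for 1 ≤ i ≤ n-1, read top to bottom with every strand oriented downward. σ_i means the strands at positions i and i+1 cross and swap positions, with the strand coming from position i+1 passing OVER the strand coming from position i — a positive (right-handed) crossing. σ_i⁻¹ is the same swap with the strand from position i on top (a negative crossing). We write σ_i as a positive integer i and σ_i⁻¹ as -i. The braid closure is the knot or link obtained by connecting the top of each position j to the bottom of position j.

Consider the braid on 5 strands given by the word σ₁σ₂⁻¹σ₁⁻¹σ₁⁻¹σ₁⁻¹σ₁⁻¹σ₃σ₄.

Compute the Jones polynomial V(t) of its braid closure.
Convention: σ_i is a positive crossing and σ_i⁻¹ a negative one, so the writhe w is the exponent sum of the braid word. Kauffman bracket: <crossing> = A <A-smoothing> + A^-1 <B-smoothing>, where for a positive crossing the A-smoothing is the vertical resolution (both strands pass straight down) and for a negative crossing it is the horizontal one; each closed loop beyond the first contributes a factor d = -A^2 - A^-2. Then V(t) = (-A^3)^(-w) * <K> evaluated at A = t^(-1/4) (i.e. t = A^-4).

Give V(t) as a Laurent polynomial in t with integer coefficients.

t^-1 + t^-3 - t^-4

Derivation:
The presented braid s1 s2^-1 s1^-1 s1^-1 s1^-1 s1^-1 s3 s4 on 5 strands reduces by inverse Markov moves (closure unchanged at each step):
  Destabilize: the word has the form β·s4 where s4 occurs only as the final letter (β ∈ B_4); drop it and the last strand → 4 strands.
  Destabilize: the word has the form β·s3 where s3 occurs only as the final letter (β ∈ B_3); drop it and the last strand → 3 strands.
Reduced to β = s1 s2^-1 s1^-1 s1^-1 s1^-1 s1^-1 on 3 strands, 6 crossings.
Compute on β:
Braid: s1 s2^-1 s1^-1 s1^-1 s1^-1 s1^-1 on 3 strands, 6 crossings.
Writhe w = (#positive) - (#negative) = 1 - 5 = -4.
Enumerate smoothing states for the bracket polynomial. There are 2^6 = 64 states.
Smooth each crossing (0=||, 1=⌣⌢); contribution A^(Σ sign_k(1-2s_k)) * d^(L-1).
Tabulate the states by total A-exponent and number of loops L (A-exp: L × count):
  A^6: L=4 ×1
  A^4: L=3 ×4, L=5 ×2
  A^2: L=2 ×6, L=4 ×8, L=6 ×1
  A^0: L=1 ×4, L=3 ×12, L=5 ×4
  A^-2: L=2 ×9, L=4 ×6
  A^-4: L=1 ×1, L=3 ×5
  A^-6: L=2 ×1
Each group contributes A^e * Σ count * d^(L-1):
Powers of d = -A^2 - A^-2: d^2 = A^4 + 2 + A^-4; d^3 = -A^6 - 3*A^2 - 3*A^-2 - A^-6; d^4 = A^8 + 4*A^4 + 6 + 4*A^-4 + A^-8; d^5 = -A^10 - 5*A^6 - 10*A^2 - 10*A^-2 - 5*A^-6 - A^-10.
  A^6 * (d^3) = -A^12 - 3*A^8 - 3*A^4 - 1
  A^4 * (4*d^2 + 2*d^4) = 2*A^12 + 12*A^8 + 20*A^4 + 12 + 2*A^-4
  A^2 * (6*d + 8*d^3 + d^5) = -A^12 - 13*A^8 - 40*A^4 - 40 - 13*A^-4 - A^-8
  A^0 * (4 + 12*d^2 + 4*d^4) = 4*A^8 + 28*A^4 + 52 + 28*A^-4 + 4*A^-8
  A^-2 * (9*d + 6*d^3) = -6*A^4 - 27 - 27*A^-4 - 6*A^-8
  A^-4 * (1 + 5*d^2) = 5 + 11*A^-4 + 5*A^-8
  A^-6 * (d) = -A^-4 - A^-8
Summing the groups: <K> = -A^4 + 1 + A^-8
Normalise by the writhe: (-A^3)^(-w) = (-A^3)^(4) = A^12, so f(A) = A^12 * <K> = -A^16 + A^12 + A^4.
Substitute A = t^(-1/4), i.e. A^e → t^(-e/4): V(t) = t^-1 + t^-3 - t^-4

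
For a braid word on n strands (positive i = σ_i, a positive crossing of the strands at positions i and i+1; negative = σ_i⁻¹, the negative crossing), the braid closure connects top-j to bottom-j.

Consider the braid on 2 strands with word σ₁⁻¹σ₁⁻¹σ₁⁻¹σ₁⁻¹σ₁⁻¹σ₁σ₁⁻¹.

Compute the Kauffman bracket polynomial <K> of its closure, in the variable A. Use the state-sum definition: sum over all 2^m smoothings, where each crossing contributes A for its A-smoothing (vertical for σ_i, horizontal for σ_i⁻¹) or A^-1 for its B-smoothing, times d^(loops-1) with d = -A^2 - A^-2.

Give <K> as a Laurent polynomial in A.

A^13 - A^9 + A^5 - A - A^-7

Derivation:
First cancel adjacent σ_i σ_i⁻¹ pairs (Reidemeister II — same braid, same closure): s1^-1 s1^-1 s1^-1 s1^-1 s1^-1 s1 s1^-1 → s1^-1 s1^-1 s1^-1 s1^-1 s1^-1.
Braid: s1^-1 s1^-1 s1^-1 s1^-1 s1^-1 on 2 strands, 5 crossings.
Writhe w = (#positive) - (#negative) = 0 - 5 = -5.
State-sum expansion of <K>. There are 2^5 = 32 states.
For each crossing: s=0 is the vertical smoothing, s=1 horizontal. Crossing k contributes A^(sign_k * (1 - 2*s_k)); loop factor d = -A^2 - A^-2.
  state 00000: A-exp=-5, loops=2, term = A^-5 * d^1
  state 00001: A-exp=-3, loops=1, term = A^-3 * d^0
  state 00010: A-exp=-3, loops=1, term = A^-3 * d^0
  state 00011: A-exp=-1, loops=2, term = A^-1 * d^1
  state 00100: A-exp=-3, loops=1, term = A^-3 * d^0
  state 00101: A-exp=-1, loops=2, term = A^-1 * d^1
  state 00110: A-exp=-1, loops=2, term = A^-1 * d^1
  state 00111: A-exp=+1, loops=3, term = A^1 * d^2
  state 01000: A-exp=-3, loops=1, term = A^-3 * d^0
  state 01001: A-exp=-1, loops=2, term = A^-1 * d^1
  state 01010: A-exp=-1, loops=2, term = A^-1 * d^1
  state 01011: A-exp=+1, loops=3, term = A^1 * d^2
  state 01100: A-exp=-1, loops=2, term = A^-1 * d^1
  state 01101: A-exp=+1, loops=3, term = A^1 * d^2
  state 01110: A-exp=+1, loops=3, term = A^1 * d^2
  state 01111: A-exp=+3, loops=4, term = A^3 * d^3
  state 10000: A-exp=-3, loops=1, term = A^-3 * d^0
  state 10001: A-exp=-1, loops=2, term = A^-1 * d^1
  state 10010: A-exp=-1, loops=2, term = A^-1 * d^1
  state 10011: A-exp=+1, loops=3, term = A^1 * d^2
  state 10100: A-exp=-1, loops=2, term = A^-1 * d^1
  state 10101: A-exp=+1, loops=3, term = A^1 * d^2
  state 10110: A-exp=+1, loops=3, term = A^1 * d^2
  state 10111: A-exp=+3, loops=4, term = A^3 * d^3
  state 11000: A-exp=-1, loops=2, term = A^-1 * d^1
  state 11001: A-exp=+1, loops=3, term = A^1 * d^2
  state 11010: A-exp=+1, loops=3, term = A^1 * d^2
  state 11011: A-exp=+3, loops=4, term = A^3 * d^3
  state 11100: A-exp=+1, loops=3, term = A^1 * d^2
  state 11101: A-exp=+3, loops=4, term = A^3 * d^3
  state 11110: A-exp=+3, loops=4, term = A^3 * d^3
  state 11111: A-exp=+5, loops=5, term = A^5 * d^4
Collect the terms by A-exponent (count of states per loop number):
Powers of d = -A^2 - A^-2: d^2 = A^4 + 2 + A^-4; d^3 = -A^6 - 3*A^2 - 3*A^-2 - A^-6; d^4 = A^8 + 4*A^4 + 6 + 4*A^-4 + A^-8.
  A^5 * (d^4) = A^13 + 4*A^9 + 6*A^5 + 4*A + A^-3
  A^3 * (5*d^3) = -5*A^9 - 15*A^5 - 15*A - 5*A^-3
  A^1 * (10*d^2) = 10*A^5 + 20*A + 10*A^-3
  A^-1 * (10*d) = -10*A - 10*A^-3
  A^-3 * (5) = 5*A^-3
  A^-5 * (d) = -A^-3 - A^-7
Summing the groups: <K> = A^13 - A^9 + A^5 - A - A^-7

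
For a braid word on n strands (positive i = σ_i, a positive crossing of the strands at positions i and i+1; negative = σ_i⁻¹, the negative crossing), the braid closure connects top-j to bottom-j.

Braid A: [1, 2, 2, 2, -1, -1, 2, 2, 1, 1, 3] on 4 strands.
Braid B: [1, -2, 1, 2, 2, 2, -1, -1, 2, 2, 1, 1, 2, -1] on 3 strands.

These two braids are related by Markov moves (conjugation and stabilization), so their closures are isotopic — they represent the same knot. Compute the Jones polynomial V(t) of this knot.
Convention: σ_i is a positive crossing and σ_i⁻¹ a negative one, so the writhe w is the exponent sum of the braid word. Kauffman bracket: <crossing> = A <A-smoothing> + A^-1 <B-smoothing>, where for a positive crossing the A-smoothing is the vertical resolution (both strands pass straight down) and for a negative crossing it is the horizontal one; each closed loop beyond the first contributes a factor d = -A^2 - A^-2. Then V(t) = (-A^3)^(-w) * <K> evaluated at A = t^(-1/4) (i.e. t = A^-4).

t^10 - 3*t^9 + 5*t^8 - 7*t^7 + 7*t^6 - 7*t^5 + 6*t^4 - 3*t^3 + 2*t^2

Derivation:
Markov-equivalent braids have isotopic closures, hence identical knot invariants. Strip the Markov moves from each word to reach a common short braid β, then compute V(t) once on β.
Braid A: s1 s2 s2 s2 s1^-1 s1^-1 s2 s2 s1 s1 s3 on 4 strands reduces by inverse Markov moves (closure unchanged at each step):
  Destabilize: the word has the form β·s3 where s3 occurs only as the final letter (β ∈ B_3); drop it and the last strand → 3 strands.
Reduced to β = s1 s2 s2 s2 s1^-1 s1^-1 s2 s2 s1 s1 on 3 strands, 10 crossings.
Braid B: s1 s2^-1 s1 s2 s2 s2 s1^-1 s1^-1 s2 s2 s1 s1 s2 s1^-1 on 3 strands reduces by inverse Markov moves (closure unchanged at each step):
  Deconjugate: the word is γ·β·γ⁻¹ with γ = s1 s2^-1 (prefix) and γ⁻¹ = s2 s1^-1 (suffix); strip both.
Reduced to β = s1 s2 s2 s2 s1^-1 s1^-1 s2 s2 s1 s1 on 3 strands, 10 crossings.
Both give the same β = s1 s2 s2 s2 s1^-1 s1^-1 s2 s2 s1 s1 on 3 strands, so one state sum suffices:
Braid: s1 s2 s2 s2 s1^-1 s1^-1 s2 s2 s1 s1 on 3 strands, 10 crossings.
Writhe w = (#positive) - (#negative) = 8 - 2 = 6.
Enumerate smoothing states for the bracket polynomial. There are 2^10 = 1024 states.
Each crossing splits two ways (0=vertical, 1=horizontal). The state's weight is A^(#A-smoothings - #B-smoothings) * d^(loops - 1).
Tabulate the states by total A-exponent and number of loops L (A-exp: L × count):
  A^10: L=3 ×1
  A^8: L=2 ×7, L=4 ×3
  A^6: L=1 ×10, L=3 ×32, L=5 ×3
  A^4: L=2 ×76, L=4 ×43, L=6 ×1
  A^2: L=1 ×51, L=3 ×132, L=5 ×27
  A^0: L=2 ×135, L=4 ×109, L=6 ×8
  A^-2: L=3 ×161, L=5 ×48, L=7 ×1
  A^-4: L=4 ×109, L=6 ×11
  A^-6: L=5 ×44, L=7 ×1
  A^-8: L=6 ×10
  A^-10: L=7 ×1
Each group contributes A^e * Σ count * d^(L-1):
Powers of d = -A^2 - A^-2: d^2 = A^4 + 2 + A^-4; d^3 = -A^6 - 3*A^2 - 3*A^-2 - A^-6; d^4 = A^8 + 4*A^4 + 6 + 4*A^-4 + A^-8; d^5 = -A^10 - 5*A^6 - 10*A^2 - 10*A^-2 - 5*A^-6 - A^-10; d^6 = A^12 + 6*A^8 + 15*A^4 + 20 + 15*A^-4 + 6*A^-8 + A^-12.
  A^10 * (d^2) = A^14 + 2*A^10 + A^6
  A^8 * (7*d + 3*d^3) = -3*A^14 - 16*A^10 - 16*A^6 - 3*A^2
  A^6 * (10 + 32*d^2 + 3*d^4) = 3*A^14 + 44*A^10 + 92*A^6 + 44*A^2 + 3*A^-2
  A^4 * (76*d + 43*d^3 + d^5) = -A^14 - 48*A^10 - 215*A^6 - 215*A^2 - 48*A^-2 - A^-6
  A^2 * (51 + 132*d^2 + 27*d^4) = 27*A^10 + 240*A^6 + 477*A^2 + 240*A^-2 + 27*A^-6
  A^0 * (135*d + 109*d^3 + 8*d^5) = -8*A^10 - 149*A^6 - 542*A^2 - 542*A^-2 - 149*A^-6 - 8*A^-10
  A^-2 * (161*d^2 + 48*d^4 + d^6) = A^10 + 54*A^6 + 368*A^2 + 630*A^-2 + 368*A^-6 + 54*A^-10 + A^-14
  A^-4 * (109*d^3 + 11*d^5) = -11*A^6 - 164*A^2 - 437*A^-2 - 437*A^-6 - 164*A^-10 - 11*A^-14
  A^-6 * (44*d^4 + d^6) = A^6 + 50*A^2 + 191*A^-2 + 284*A^-6 + 191*A^-10 + 50*A^-14 + A^-18
  A^-8 * (10*d^5) = -10*A^2 - 50*A^-2 - 100*A^-6 - 100*A^-10 - 50*A^-14 - 10*A^-18
  A^-10 * (d^6) = A^2 + 6*A^-2 + 15*A^-6 + 20*A^-10 + 15*A^-14 + 6*A^-18 + A^-22
Summing the groups: <K> = 2*A^10 - 3*A^6 + 6*A^2 - 7*A^-2 + 7*A^-6 - 7*A^-10 + 5*A^-14 - 3*A^-18 + A^-22
Normalise by the writhe: (-A^3)^(-w) = (-A^3)^(-6) = A^-18, so f(A) = A^-18 * <K> = 2*A^-8 - 3*A^-12 + 6*A^-16 - 7*A^-20 + 7*A^-24 - 7*A^-28 + 5*A^-32 - 3*A^-36 + A^-40.
Substitute A = t^(-1/4), i.e. A^e → t^(-e/4): V(t) = t^10 - 3*t^9 + 5*t^8 - 7*t^7 + 7*t^6 - 7*t^5 + 6*t^4 - 3*t^3 + 2*t^2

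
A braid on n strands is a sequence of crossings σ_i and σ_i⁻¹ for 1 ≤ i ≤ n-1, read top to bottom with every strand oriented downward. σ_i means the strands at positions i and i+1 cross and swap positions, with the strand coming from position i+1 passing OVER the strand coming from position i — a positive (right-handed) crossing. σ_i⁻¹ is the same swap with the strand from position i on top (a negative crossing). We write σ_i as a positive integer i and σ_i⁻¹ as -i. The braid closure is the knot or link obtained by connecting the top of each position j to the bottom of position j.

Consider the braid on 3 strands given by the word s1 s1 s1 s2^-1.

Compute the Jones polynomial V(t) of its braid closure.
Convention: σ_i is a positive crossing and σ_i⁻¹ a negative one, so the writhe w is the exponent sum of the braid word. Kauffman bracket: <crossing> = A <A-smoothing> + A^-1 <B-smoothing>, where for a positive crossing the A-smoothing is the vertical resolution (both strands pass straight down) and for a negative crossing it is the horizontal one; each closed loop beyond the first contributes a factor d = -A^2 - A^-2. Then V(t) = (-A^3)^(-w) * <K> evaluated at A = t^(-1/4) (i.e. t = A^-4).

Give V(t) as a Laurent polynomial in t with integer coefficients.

-t^4 + t^3 + t

Derivation:
The presented braid s1 s1 s1 s2^-1 on 3 strands reduces by inverse Markov moves (closure unchanged at each step):
  Destabilize: the word has the form β·s2^-1 where s2^-1 occurs only as the final letter (β ∈ B_2); drop it and the last strand → 2 strands.
Reduced to β = s1 s1 s1 on 2 strands, 3 crossings.
Compute on β:
Braid: s1 s1 s1 on 2 strands, 3 crossings.
Writhe w = (#positive) - (#negative) = 3 - 0 = 3.
Computing the Kauffman bracket via state sum. There are 2^3 = 8 states.
Each crossing splits two ways (0=vertical, 1=horizontal). The state's weight is A^(#A-smoothings - #B-smoothings) * d^(loops - 1).
  state 000: A-exp=+3, loops=2, term = A^3 * d^1
  state 001: A-exp=+1, loops=1, term = A^1 * d^0
  state 010: A-exp=+1, loops=1, term = A^1 * d^0
  state 011: A-exp=-1, loops=2, term = A^-1 * d^1
  state 100: A-exp=+1, loops=1, term = A^1 * d^0
  state 101: A-exp=-1, loops=2, term = A^-1 * d^1
  state 110: A-exp=-1, loops=2, term = A^-1 * d^1
  state 111: A-exp=-3, loops=3, term = A^-3 * d^2
Collect the terms by A-exponent (count of states per loop number):
Powers of d = -A^2 - A^-2: d^2 = A^4 + 2 + A^-4.
  A^3 * (d) = -A^5 - A
  A^1 * (3) = 3*A
  A^-1 * (3*d) = -3*A - 3*A^-3
  A^-3 * (d^2) = A + 2*A^-3 + A^-7
Summing the groups: <K> = -A^5 - A^-3 + A^-7
Normalise by the writhe: (-A^3)^(-w) = (-A^3)^(-3) = -A^-9, so f(A) = -A^-9 * <K> = A^-4 + A^-12 - A^-16.
Substitute A = t^(-1/4), i.e. A^e → t^(-e/4): V(t) = -t^4 + t^3 + t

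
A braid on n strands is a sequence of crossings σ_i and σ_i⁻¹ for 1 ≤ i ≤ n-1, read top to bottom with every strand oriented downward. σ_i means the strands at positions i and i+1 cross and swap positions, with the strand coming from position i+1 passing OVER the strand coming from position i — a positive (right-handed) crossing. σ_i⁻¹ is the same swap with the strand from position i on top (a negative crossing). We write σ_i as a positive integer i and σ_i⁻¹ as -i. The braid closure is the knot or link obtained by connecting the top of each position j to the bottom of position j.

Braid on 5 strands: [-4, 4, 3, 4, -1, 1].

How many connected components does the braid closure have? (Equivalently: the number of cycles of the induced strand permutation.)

Track the strand permutation on 5 strands, starting from identity.
  step 1: s4^-1 swaps positions 4,5 -> [1 2 3 5 4]
  step 2: s4 swaps positions 4,5 -> [1 2 3 4 5]
  step 3: s3 swaps positions 3,4 -> [1 2 4 3 5]
  step 4: s4 swaps positions 4,5 -> [1 2 4 5 3]
  step 5: s1^-1 swaps positions 1,2 -> [2 1 4 5 3]
  step 6: s1 swaps positions 1,2 -> [1 2 4 5 3]
Final permutation (position -> original strand): [1 2 4 5 3]
Closure components = cycle count of this permutation = 3.

Answer: 3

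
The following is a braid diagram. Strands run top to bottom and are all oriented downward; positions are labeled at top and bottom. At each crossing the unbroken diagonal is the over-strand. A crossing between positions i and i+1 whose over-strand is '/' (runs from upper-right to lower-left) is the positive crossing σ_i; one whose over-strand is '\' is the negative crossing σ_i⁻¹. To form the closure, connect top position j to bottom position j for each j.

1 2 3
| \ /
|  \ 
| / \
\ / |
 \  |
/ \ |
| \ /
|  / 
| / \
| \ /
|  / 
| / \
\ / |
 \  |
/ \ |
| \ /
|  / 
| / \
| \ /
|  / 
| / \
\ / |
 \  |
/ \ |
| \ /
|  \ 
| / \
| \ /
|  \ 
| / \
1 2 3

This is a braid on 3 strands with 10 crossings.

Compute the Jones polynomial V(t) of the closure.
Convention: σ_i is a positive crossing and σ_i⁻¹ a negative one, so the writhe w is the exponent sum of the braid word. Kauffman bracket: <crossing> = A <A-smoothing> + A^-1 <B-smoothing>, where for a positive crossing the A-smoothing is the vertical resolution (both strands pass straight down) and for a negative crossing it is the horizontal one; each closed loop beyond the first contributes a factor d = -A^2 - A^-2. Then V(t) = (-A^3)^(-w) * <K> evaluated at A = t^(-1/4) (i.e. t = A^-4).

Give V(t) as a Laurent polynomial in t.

t^2 - 2*t + 4 - 4*t^-1 + 4*t^-2 - 4*t^-3 + 3*t^-4 - 2*t^-5 + t^-6

Derivation:
Reading the diagram top to bottom ('/'-over between positions i,i+1 = s_i, '\'-over = s_i^-1): braid word = s2^-1 s1^-1 s2 s2 s1^-1 s2 s2 s1^-1 s2^-1 s2^-1.
Braid: s2^-1 s1^-1 s2 s2 s1^-1 s2 s2 s1^-1 s2^-1 s2^-1 on 3 strands, 10 crossings.
Writhe w = (#positive) - (#negative) = 4 - 6 = -2.
Enumerate smoothing states for the bracket polynomial. There are 2^10 = 1024 states.
Each crossing splits two ways (0=vertical, 1=horizontal). The state's weight is A^(#A-smoothings - #B-smoothings) * d^(loops - 1).
Tabulate the states by total A-exponent and number of loops L (A-exp: L × count):
  A^10: L=5 ×1
  A^8: L=4 ×10
  A^6: L=3 ×39, L=5 ×6
  A^4: L=2 ×66, L=4 ×52, L=6 ×2
  A^2: L=1 ×45, L=3 ×124, L=5 ×41
  A^0: L=2 ×118, L=4 ×113, L=6 ×21
  A^-2: L=1 ×20, L=3 ×120, L=5 ×63, L=7 ×7
  A^-4: L=2 ×30, L=4 ×68, L=6 ×21, L=8 ×1
  A^-6: L=3 ×20, L=5 ×22, L=7 ×3
  A^-8: L=4 ×7, L=6 ×3
  A^-10: L=5 ×1
Each group contributes A^e * Σ count * d^(L-1):
Powers of d = -A^2 - A^-2: d^2 = A^4 + 2 + A^-4; d^3 = -A^6 - 3*A^2 - 3*A^-2 - A^-6; d^4 = A^8 + 4*A^4 + 6 + 4*A^-4 + A^-8; d^5 = -A^10 - 5*A^6 - 10*A^2 - 10*A^-2 - 5*A^-6 - A^-10; d^6 = A^12 + 6*A^8 + 15*A^4 + 20 + 15*A^-4 + 6*A^-8 + A^-12; d^7 = -A^14 - 7*A^10 - 21*A^6 - 35*A^2 - 35*A^-2 - 21*A^-6 - 7*A^-10 - A^-14.
  A^10 * (d^4) = A^18 + 4*A^14 + 6*A^10 + 4*A^6 + A^2
  A^8 * (10*d^3) = -10*A^14 - 30*A^10 - 30*A^6 - 10*A^2
  A^6 * (39*d^2 + 6*d^4) = 6*A^14 + 63*A^10 + 114*A^6 + 63*A^2 + 6*A^-2
  A^4 * (66*d + 52*d^3 + 2*d^5) = -2*A^14 - 62*A^10 - 242*A^6 - 242*A^2 - 62*A^-2 - 2*A^-6
  A^2 * (45 + 124*d^2 + 41*d^4) = 41*A^10 + 288*A^6 + 539*A^2 + 288*A^-2 + 41*A^-6
  A^0 * (118*d + 113*d^3 + 21*d^5) = -21*A^10 - 218*A^6 - 667*A^2 - 667*A^-2 - 218*A^-6 - 21*A^-10
  A^-2 * (20 + 120*d^2 + 63*d^4 + 7*d^6) = 7*A^10 + 105*A^6 + 477*A^2 + 778*A^-2 + 477*A^-6 + 105*A^-10 + 7*A^-14
  A^-4 * (30*d + 68*d^3 + 21*d^5 + d^7) = -A^10 - 28*A^6 - 194*A^2 - 479*A^-2 - 479*A^-6 - 194*A^-10 - 28*A^-14 - A^-18
  A^-6 * (20*d^2 + 22*d^4 + 3*d^6) = 3*A^6 + 40*A^2 + 153*A^-2 + 232*A^-6 + 153*A^-10 + 40*A^-14 + 3*A^-18
  A^-8 * (7*d^3 + 3*d^5) = -3*A^2 - 22*A^-2 - 51*A^-6 - 51*A^-10 - 22*A^-14 - 3*A^-18
  A^-10 * (d^4) = A^-2 + 4*A^-6 + 6*A^-10 + 4*A^-14 + A^-18
Summing the groups: <K> = A^18 - 2*A^14 + 3*A^10 - 4*A^6 + 4*A^2 - 4*A^-2 + 4*A^-6 - 2*A^-10 + A^-14
Normalise by the writhe: (-A^3)^(-w) = (-A^3)^(2) = A^6, so f(A) = A^6 * <K> = A^24 - 2*A^20 + 3*A^16 - 4*A^12 + 4*A^8 - 4*A^4 + 4 - 2*A^-4 + A^-8.
Substitute A = t^(-1/4), i.e. A^e → t^(-e/4): V(t) = t^2 - 2*t + 4 - 4*t^-1 + 4*t^-2 - 4*t^-3 + 3*t^-4 - 2*t^-5 + t^-6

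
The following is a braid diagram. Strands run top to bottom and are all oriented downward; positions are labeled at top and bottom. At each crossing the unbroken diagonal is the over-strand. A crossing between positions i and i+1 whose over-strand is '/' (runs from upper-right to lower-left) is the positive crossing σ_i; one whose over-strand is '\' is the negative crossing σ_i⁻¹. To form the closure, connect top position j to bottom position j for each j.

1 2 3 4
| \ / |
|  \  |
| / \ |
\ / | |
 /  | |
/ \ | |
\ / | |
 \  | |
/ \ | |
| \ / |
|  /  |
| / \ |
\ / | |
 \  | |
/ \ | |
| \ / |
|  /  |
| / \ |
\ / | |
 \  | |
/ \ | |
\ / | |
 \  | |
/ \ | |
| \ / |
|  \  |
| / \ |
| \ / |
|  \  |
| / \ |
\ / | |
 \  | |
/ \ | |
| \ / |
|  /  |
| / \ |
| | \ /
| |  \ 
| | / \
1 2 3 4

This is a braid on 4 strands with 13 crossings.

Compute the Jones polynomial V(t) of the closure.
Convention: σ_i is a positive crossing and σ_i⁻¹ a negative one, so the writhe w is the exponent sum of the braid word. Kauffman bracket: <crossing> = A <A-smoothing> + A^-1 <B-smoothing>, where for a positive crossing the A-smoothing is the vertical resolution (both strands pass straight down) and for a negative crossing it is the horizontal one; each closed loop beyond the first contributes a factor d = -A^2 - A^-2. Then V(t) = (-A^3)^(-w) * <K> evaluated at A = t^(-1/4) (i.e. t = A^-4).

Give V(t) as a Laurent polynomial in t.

Reading the diagram top to bottom ('/'-over between positions i,i+1 = s_i, '\'-over = s_i^-1): braid word = s2^-1 s1 s1^-1 s2 s1^-1 s2 s1^-1 s1^-1 s2^-1 s2^-1 s1^-1 s2 s3^-1.
The presented braid s2^-1 s1 s1^-1 s2 s1^-1 s2 s1^-1 s1^-1 s2^-1 s2^-1 s1^-1 s2 s3^-1 on 4 strands reduces by inverse Markov moves (closure unchanged at each step):
  Destabilize: the word has the form β·s3^-1 where s3^-1 occurs only as the final letter (β ∈ B_3); drop it and the last strand → 3 strands.
  Deconjugate: the word is γ·β·γ⁻¹ with γ = s2^-1 s1 (prefix) and γ⁻¹ = s1^-1 s2 (suffix); strip both.
Reduced to β = s1^-1 s2 s1^-1 s2 s1^-1 s1^-1 s2^-1 s2^-1 on 3 strands, 8 crossings.
Compute on β:
Braid: s1^-1 s2 s1^-1 s2 s1^-1 s1^-1 s2^-1 s2^-1 on 3 strands, 8 crossings.
Writhe w = (#positive) - (#negative) = 2 - 6 = -4.
State-sum expansion of <K>. There are 2^8 = 256 states.
Each crossing splits two ways (0=vertical, 1=horizontal). The state's weight is A^(#A-smoothings - #B-smoothings) * d^(loops - 1).
Tabulate the states by total A-exponent and number of loops L (A-exp: L × count):
  A^8: L=5 ×1
  A^6: L=4 ×8
  A^4: L=3 ×26, L=5 ×2
  A^2: L=2 ×41, L=4 ×15
  A^0: L=1 ×26, L=3 ×43, L=5 ×1
  A^-2: L=2 ×47, L=4 ×9
  A^-4: L=1 ×11, L=3 ×16, L=5 ×1
  A^-6: L=2 ×6, L=4 ×2
  A^-8: L=3 ×1
Each group contributes A^e * Σ count * d^(L-1):
Powers of d = -A^2 - A^-2: d^2 = A^4 + 2 + A^-4; d^3 = -A^6 - 3*A^2 - 3*A^-2 - A^-6; d^4 = A^8 + 4*A^4 + 6 + 4*A^-4 + A^-8.
  A^8 * (d^4) = A^16 + 4*A^12 + 6*A^8 + 4*A^4 + 1
  A^6 * (8*d^3) = -8*A^12 - 24*A^8 - 24*A^4 - 8
  A^4 * (26*d^2 + 2*d^4) = 2*A^12 + 34*A^8 + 64*A^4 + 34 + 2*A^-4
  A^2 * (41*d + 15*d^3) = -15*A^8 - 86*A^4 - 86 - 15*A^-4
  A^0 * (26 + 43*d^2 + d^4) = A^8 + 47*A^4 + 118 + 47*A^-4 + A^-8
  A^-2 * (47*d + 9*d^3) = -9*A^4 - 74 - 74*A^-4 - 9*A^-8
  A^-4 * (11 + 16*d^2 + d^4) = A^4 + 20 + 49*A^-4 + 20*A^-8 + A^-12
  A^-6 * (6*d + 2*d^3) = -2 - 12*A^-4 - 12*A^-8 - 2*A^-12
  A^-8 * (d^2) = A^-4 + 2*A^-8 + A^-12
Summing the groups: <K> = A^16 - 2*A^12 + 2*A^8 - 3*A^4 + 3 - 2*A^-4 + 2*A^-8
Normalise by the writhe: (-A^3)^(-w) = (-A^3)^(4) = A^12, so f(A) = A^12 * <K> = A^28 - 2*A^24 + 2*A^20 - 3*A^16 + 3*A^12 - 2*A^8 + 2*A^4.
Substitute A = t^(-1/4), i.e. A^e → t^(-e/4): V(t) = 2*t^-1 - 2*t^-2 + 3*t^-3 - 3*t^-4 + 2*t^-5 - 2*t^-6 + t^-7

Answer: 2*t^-1 - 2*t^-2 + 3*t^-3 - 3*t^-4 + 2*t^-5 - 2*t^-6 + t^-7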